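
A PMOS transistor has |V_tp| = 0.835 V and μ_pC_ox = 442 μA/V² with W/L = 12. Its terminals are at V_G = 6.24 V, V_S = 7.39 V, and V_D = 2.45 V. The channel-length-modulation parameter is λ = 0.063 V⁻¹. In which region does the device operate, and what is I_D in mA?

Saturation; I_D = 0.345 mA

V_SG = V_S − V_G = 7.39 − 6.24 = 1.15 V; V_SD = V_S − V_D = 7.39 − 2.45 = 4.94 V.
k_p = μ_pC_ox · (W/L) = 5.304 mA/V².
V_ov = V_SG − |V_tp| = 1.15 − 0.835 = 0.315 V.
Since V_SD = 4.94 V ≥ V_ov = 0.315 V, the device is in saturation.
I_D = ½ k_p V_ov² (1 + λ V_SD) = 0.5 × 5.304 × 0.315² × (1 + 0.063 × 4.94) = 0.345 mA.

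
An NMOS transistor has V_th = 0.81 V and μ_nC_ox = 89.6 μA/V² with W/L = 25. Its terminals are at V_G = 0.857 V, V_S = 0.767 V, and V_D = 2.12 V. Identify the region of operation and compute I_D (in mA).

Cutoff; I_D = 0 mA

V_GS = V_G − V_S = 0.857 − 0.767 = 0.09 V; V_DS = V_D − V_S = 2.12 − 0.767 = 1.35 V.
V_GS = 0.09 V < V_th = 0.81 V, so the transistor is in cutoff.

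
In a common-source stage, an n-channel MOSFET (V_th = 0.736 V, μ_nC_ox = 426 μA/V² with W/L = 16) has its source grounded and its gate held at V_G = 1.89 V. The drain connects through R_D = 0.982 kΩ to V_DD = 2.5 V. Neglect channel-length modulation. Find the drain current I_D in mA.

I_D = 2.21 mA

V_GS = V_G = 1.89 V, so V_ov = 1.89 − 0.736 = 1.15 V.
k_n = μ_nC_ox · (W/L) = 6.816 mA/V².
Assume saturation: I_D = ½ k_n V_ov² = 0.5 × 6.816 × 1.15² = 4.54 mA, giving V_DS = V_DD − I_D R_D = 2.5 − 4.54 × 0.982 = -1.96 V.
But -1.96 V < V_ov = 1.15 V, so the device is actually in triode.
In triode I_D = k_n[V_ov V_DS − ½ V_DS²] and I_D = (V_DD − V_DS)/R_D. Equating: 3.35 V_DS² − 8.724 V_DS + 2.5 = 0, giving V_DS = 0.328 V (the root below V_ov).
I_D = (2.5 − 0.328) / 0.982 = 2.21 mA.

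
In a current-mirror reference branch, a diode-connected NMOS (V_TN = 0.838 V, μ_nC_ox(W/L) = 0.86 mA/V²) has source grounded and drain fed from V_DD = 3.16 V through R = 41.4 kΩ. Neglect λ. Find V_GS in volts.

V_GS = 1.17 V

With gate tied to drain, V_GS = V_DS ≥ V_GS − V_TN, so the device is in saturation.
KCL at the drain: ½ k_n (V_GS − V_TN)² = (V_DD − V_GS)/R.
Let x = V_GS − 0.838. Then 17.8 x² + x − 2.322 = 0, giving x = 0.334 V (positive root), so V_GS = 1.17 V.
I_D = (V_DD − V_GS)/R = (3.16 − 1.17) / 41.4 = 0.048 mA.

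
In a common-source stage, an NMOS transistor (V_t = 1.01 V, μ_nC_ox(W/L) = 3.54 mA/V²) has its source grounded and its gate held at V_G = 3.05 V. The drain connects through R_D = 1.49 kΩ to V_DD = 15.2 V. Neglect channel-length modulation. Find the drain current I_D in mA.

I_D = 7.37 mA

V_GS = V_G = 3.05 V, so V_ov = 3.05 − 1.01 = 2.04 V.
Assume saturation: I_D = ½ k_n V_ov² = 0.5 × 3.54 × 2.04² = 7.37 mA, giving V_DS = V_DD − I_D R_D = 15.2 − 7.37 × 1.49 = 4.22 V.
V_DS = 4.22 V ≥ V_ov = 2.04 V, confirming saturation.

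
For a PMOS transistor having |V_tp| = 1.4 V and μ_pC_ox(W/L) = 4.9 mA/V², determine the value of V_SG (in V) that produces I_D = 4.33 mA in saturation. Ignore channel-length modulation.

In saturation I_D = ½ k_p (V_SG − |V_tp|)², so V_SG − |V_tp| = √(2 I_D / k_p) = √(2 × 4.33 / 4.9) = 1.33 V.
V_SG = 1.4 + 1.33 = 2.73 V.

V_SG = 2.73 V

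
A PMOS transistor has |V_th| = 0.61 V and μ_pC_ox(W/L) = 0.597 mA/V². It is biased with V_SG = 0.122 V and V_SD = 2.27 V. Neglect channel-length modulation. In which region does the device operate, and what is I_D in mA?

Cutoff; I_D = 0 mA

V_SG = 0.122 V < |V_th| = 0.61 V, so the transistor is in cutoff.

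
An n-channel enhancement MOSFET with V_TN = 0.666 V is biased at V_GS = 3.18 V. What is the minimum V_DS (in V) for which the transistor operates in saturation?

The boundary between triode and saturation is V_DS = V_GS − V_TN = V_ov.
V_ov = 3.18 − 0.666 = 2.51 V.

V_DS,sat = 2.51 V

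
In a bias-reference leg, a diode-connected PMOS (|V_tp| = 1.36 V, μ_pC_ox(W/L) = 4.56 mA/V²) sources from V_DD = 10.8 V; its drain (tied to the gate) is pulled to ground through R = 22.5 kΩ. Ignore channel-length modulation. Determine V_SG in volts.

V_SG = 1.78 V

With gate tied to drain, V_SG = V_SD ≥ V_SG − |V_tp|, so the device is in saturation.
KCL at the drain: ½ k_p (V_SG − |V_tp|)² = (V_DD − V_SG)/R.
Let x = V_SG − 1.36. Then 51.3 x² + x − 9.44 = 0, giving x = 0.419 V (positive root), so V_SG = 1.78 V.
I_D = (V_DD − V_SG)/R = (10.8 − 1.78) / 22.5 = 0.401 mA.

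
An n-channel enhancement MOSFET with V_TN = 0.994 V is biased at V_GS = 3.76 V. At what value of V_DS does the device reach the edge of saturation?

V_DS,sat = 2.77 V

The boundary between triode and saturation is V_DS = V_GS − V_TN = V_ov.
V_ov = 3.76 − 0.994 = 2.77 V.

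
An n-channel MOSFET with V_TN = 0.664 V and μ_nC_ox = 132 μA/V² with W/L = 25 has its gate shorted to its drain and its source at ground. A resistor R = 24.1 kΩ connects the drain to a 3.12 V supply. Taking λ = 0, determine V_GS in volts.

With gate tied to drain, V_GS = V_DS ≥ V_GS − V_TN, so the device is in saturation.
k_n = μ_nC_ox · (W/L) = 3.3 mA/V².
KCL at the drain: ½ k_n (V_GS − V_TN)² = (V_DD − V_GS)/R.
Let x = V_GS − 0.664. Then 39.8 x² + x − 2.456 = 0, giving x = 0.236 V (positive root), so V_GS = 0.9 V.
I_D = (V_DD − V_GS)/R = (3.12 − 0.9) / 24.1 = 0.0921 mA.

V_GS = 0.900 V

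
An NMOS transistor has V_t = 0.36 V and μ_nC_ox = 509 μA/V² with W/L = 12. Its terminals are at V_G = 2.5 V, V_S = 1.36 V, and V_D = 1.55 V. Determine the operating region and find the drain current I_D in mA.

V_GS = V_G − V_S = 2.5 − 1.36 = 1.14 V; V_DS = V_D − V_S = 1.55 − 1.36 = 0.19 V.
k_n = μ_nC_ox · (W/L) = 6.108 mA/V².
V_ov = V_GS − V_t = 1.14 − 0.36 = 0.78 V.
Since V_DS = 0.19 V < V_ov = 0.78 V, the device is in the triode region.
I_D = k_n [V_ov · V_DS − ½ V_DS²] = 6.108 × [0.78 × 0.19 − 0.5 × 0.19²] = 0.795 mA.

Triode; I_D = 0.795 mA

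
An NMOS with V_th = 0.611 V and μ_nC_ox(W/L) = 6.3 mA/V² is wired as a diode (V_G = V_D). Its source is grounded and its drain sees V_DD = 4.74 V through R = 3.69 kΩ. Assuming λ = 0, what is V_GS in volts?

With gate tied to drain, V_GS = V_DS ≥ V_GS − V_th, so the device is in saturation.
KCL at the drain: ½ k_n (V_GS − V_th)² = (V_DD − V_GS)/R.
Let x = V_GS − 0.611. Then 11.6 x² + x − 4.129 = 0, giving x = 0.555 V (positive root), so V_GS = 1.17 V.
I_D = (V_DD − V_GS)/R = (4.74 − 1.17) / 3.69 = 0.969 mA.

V_GS = 1.17 V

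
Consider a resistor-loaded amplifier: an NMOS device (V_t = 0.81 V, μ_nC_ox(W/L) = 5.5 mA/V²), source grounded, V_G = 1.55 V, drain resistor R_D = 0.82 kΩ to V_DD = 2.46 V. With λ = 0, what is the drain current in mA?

I_D = 1.51 mA

V_GS = V_G = 1.55 V, so V_ov = 1.55 − 0.81 = 0.74 V.
Assume saturation: I_D = ½ k_n V_ov² = 0.5 × 5.5 × 0.74² = 1.51 mA, giving V_DS = V_DD − I_D R_D = 2.46 − 1.51 × 0.82 = 1.23 V.
V_DS = 1.23 V ≥ V_ov = 0.74 V, confirming saturation.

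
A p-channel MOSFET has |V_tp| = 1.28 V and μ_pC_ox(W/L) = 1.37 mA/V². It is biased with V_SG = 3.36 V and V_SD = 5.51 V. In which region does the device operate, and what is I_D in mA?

V_ov = V_SG − |V_tp| = 3.36 − 1.28 = 2.08 V.
Since V_SD = 5.51 V ≥ V_ov = 2.08 V, the device is in saturation.
I_D = ½ k_p V_ov² = 0.5 × 1.37 × 2.08² = 2.96 mA.

Saturation; I_D = 2.96 mA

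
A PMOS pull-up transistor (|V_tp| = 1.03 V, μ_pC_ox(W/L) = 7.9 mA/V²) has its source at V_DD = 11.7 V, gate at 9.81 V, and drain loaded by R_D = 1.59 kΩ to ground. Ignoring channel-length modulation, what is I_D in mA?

V_SG = V_DD − V_G = 11.7 − 9.81 = 1.89 V, so V_ov = 1.89 − 1.03 = 0.86 V.
Assume saturation: I_D = ½ k_p V_ov² = 0.5 × 7.9 × 0.86² = 2.92 mA, giving V_SD = V_DD − I_D R_D = 11.7 − 2.92 × 1.59 = 7.05 V.
V_SD = 7.05 V ≥ V_ov = 0.86 V, confirming saturation.

I_D = 2.92 mA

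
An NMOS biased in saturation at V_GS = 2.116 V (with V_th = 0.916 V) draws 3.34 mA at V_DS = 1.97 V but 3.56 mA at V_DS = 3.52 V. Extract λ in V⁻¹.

With V_GS fixed, I_D ∝ (1 + λ V_DS) in saturation, so I_D2/I_D1 = (1 + λ V_DS2)/(1 + λ V_DS1).
3.56/3.34 = 1.066 = (1 + 3.52 λ)/(1 + 1.97 λ).
Solving: λ (I_D1 V_DS2 − I_D2 V_DS1) = I_D2 − I_D1, so λ = (3.56 − 3.34) / (3.34 × 3.52 − 3.56 × 1.97) = 0.22 / 4.74 = 0.0464 V⁻¹.

λ = 0.0464 V⁻¹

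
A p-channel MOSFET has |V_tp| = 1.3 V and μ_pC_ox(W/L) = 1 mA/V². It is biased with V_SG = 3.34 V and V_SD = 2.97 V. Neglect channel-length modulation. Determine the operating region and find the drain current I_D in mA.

V_ov = V_SG − |V_tp| = 3.34 − 1.3 = 2.04 V.
Since V_SD = 2.97 V ≥ V_ov = 2.04 V, the device is in saturation.
I_D = ½ k_p V_ov² = 0.5 × 1 × 2.04² = 2.08 mA.

Saturation; I_D = 2.08 mA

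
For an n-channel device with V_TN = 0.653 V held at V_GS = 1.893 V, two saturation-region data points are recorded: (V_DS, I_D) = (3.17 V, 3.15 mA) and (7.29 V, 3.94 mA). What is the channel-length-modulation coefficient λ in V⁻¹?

λ = 0.0754 V⁻¹

With V_GS fixed, I_D ∝ (1 + λ V_DS) in saturation, so I_D2/I_D1 = (1 + λ V_DS2)/(1 + λ V_DS1).
3.94/3.15 = 1.251 = (1 + 7.29 λ)/(1 + 3.17 λ).
Solving: λ (I_D1 V_DS2 − I_D2 V_DS1) = I_D2 − I_D1, so λ = (3.94 − 3.15) / (3.15 × 7.29 − 3.94 × 3.17) = 0.79 / 10.5 = 0.0754 V⁻¹.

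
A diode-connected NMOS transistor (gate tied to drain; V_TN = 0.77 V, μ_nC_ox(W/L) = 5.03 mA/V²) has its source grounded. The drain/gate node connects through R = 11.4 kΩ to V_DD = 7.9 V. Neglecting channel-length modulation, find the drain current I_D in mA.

I_D = 0.583 mA

With gate tied to drain, V_GS = V_DS ≥ V_GS − V_TN, so the device is in saturation.
KCL at the drain: ½ k_n (V_GS − V_TN)² = (V_DD − V_GS)/R.
Let x = V_GS − 0.77. Then 28.7 x² + x − 7.13 = 0, giving x = 0.482 V (positive root), so V_GS = 1.25 V.
I_D = (V_DD − V_GS)/R = (7.9 − 1.25) / 11.4 = 0.583 mA.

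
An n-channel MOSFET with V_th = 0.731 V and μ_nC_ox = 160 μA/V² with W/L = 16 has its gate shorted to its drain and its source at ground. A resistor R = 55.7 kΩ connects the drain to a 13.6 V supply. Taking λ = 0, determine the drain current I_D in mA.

I_D = 0.224 mA

With gate tied to drain, V_GS = V_DS ≥ V_GS − V_th, so the device is in saturation.
k_n = μ_nC_ox · (W/L) = 2.56 mA/V².
KCL at the drain: ½ k_n (V_GS − V_th)² = (V_DD − V_GS)/R.
Let x = V_GS − 0.731. Then 71.3 x² + x − 12.87 = 0, giving x = 0.418 V (positive root), so V_GS = 1.15 V.
I_D = (V_DD − V_GS)/R = (13.6 − 1.15) / 55.7 = 0.224 mA.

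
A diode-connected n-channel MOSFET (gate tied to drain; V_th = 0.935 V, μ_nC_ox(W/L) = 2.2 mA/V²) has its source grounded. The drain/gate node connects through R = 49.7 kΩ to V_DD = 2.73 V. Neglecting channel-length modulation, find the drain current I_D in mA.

With gate tied to drain, V_GS = V_DS ≥ V_GS − V_th, so the device is in saturation.
KCL at the drain: ½ k_n (V_GS − V_th)² = (V_DD − V_GS)/R.
Let x = V_GS − 0.935. Then 54.7 x² + x − 1.795 = 0, giving x = 0.172 V (positive root), so V_GS = 1.11 V.
I_D = (V_DD − V_GS)/R = (2.73 − 1.11) / 49.7 = 0.0327 mA.

I_D = 0.0327 mA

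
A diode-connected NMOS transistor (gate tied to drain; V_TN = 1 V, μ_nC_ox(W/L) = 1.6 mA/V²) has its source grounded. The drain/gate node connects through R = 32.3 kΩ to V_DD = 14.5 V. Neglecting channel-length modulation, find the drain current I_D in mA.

With gate tied to drain, V_GS = V_DS ≥ V_GS − V_TN, so the device is in saturation.
KCL at the drain: ½ k_n (V_GS − V_TN)² = (V_DD − V_GS)/R.
Let x = V_GS − 1. Then 25.8 x² + x − 13.5 = 0, giving x = 0.704 V (positive root), so V_GS = 1.7 V.
I_D = (V_DD − V_GS)/R = (14.5 − 1.7) / 32.3 = 0.396 mA.

I_D = 0.396 mA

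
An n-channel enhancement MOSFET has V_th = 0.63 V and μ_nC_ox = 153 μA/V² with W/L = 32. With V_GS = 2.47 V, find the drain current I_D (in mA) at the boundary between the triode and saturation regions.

I_D = 8.29 mA

At the boundary V_DS = V_ov = V_GS − V_th = 2.47 − 0.63 = 1.84 V.
k_n = μ_nC_ox · (W/L) = 4.896 mA/V².
I_D = ½ k_n V_ov² = 0.5 × 4.896 × 1.84² = 8.29 mA.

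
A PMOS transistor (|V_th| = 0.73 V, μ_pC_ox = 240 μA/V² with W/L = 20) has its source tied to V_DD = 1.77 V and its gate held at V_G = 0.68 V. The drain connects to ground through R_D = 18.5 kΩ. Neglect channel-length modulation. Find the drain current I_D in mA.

I_D = 0.0925 mA

V_SG = V_DD − V_G = 1.77 − 0.68 = 1.09 V, so V_ov = 1.09 − 0.73 = 0.36 V.
k_p = μ_pC_ox · (W/L) = 4.8 mA/V².
Assume saturation: I_D = ½ k_p V_ov² = 0.5 × 4.8 × 0.36² = 0.311 mA, giving V_SD = V_DD − I_D R_D = 1.77 − 0.311 × 18.5 = -3.98 V.
But -3.98 V < V_ov = 0.36 V, so the device is actually in triode.
In triode I_D = k_p[V_ov V_SD − ½ V_SD²] and I_D = (V_DD − V_SD)/R_D. Equating: 44.4 V_SD² − 32.97 V_SD + 1.77 = 0, giving V_SD = 0.0583 V (the root below V_ov).
I_D = (1.77 − 0.0583) / 18.5 = 0.0925 mA.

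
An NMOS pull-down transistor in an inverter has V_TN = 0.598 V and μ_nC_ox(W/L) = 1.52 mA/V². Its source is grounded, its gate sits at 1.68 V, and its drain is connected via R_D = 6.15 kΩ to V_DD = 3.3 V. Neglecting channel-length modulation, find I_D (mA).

V_GS = V_G = 1.68 V, so V_ov = 1.68 − 0.598 = 1.08 V.
Assume saturation: I_D = ½ k_n V_ov² = 0.5 × 1.52 × 1.08² = 0.89 mA, giving V_DS = V_DD − I_D R_D = 3.3 − 0.89 × 6.15 = -2.17 V.
But -2.17 V < V_ov = 1.08 V, so the device is actually in triode.
In triode I_D = k_n[V_ov V_DS − ½ V_DS²] and I_D = (V_DD − V_DS)/R_D. Equating: 4.67 V_DS² − 11.11 V_DS + 3.3 = 0, giving V_DS = 0.348 V (the root below V_ov).
I_D = (3.3 − 0.348) / 6.15 = 0.48 mA.

I_D = 0.480 mA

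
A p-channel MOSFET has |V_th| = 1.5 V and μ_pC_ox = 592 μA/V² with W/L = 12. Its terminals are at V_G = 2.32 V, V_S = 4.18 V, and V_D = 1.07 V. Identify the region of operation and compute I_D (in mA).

V_SG = V_S − V_G = 4.18 − 2.32 = 1.86 V; V_SD = V_S − V_D = 4.18 − 1.07 = 3.11 V.
k_p = μ_pC_ox · (W/L) = 7.104 mA/V².
V_ov = V_SG − |V_th| = 1.86 − 1.5 = 0.36 V.
Since V_SD = 3.11 V ≥ V_ov = 0.36 V, the device is in saturation.
I_D = ½ k_p V_ov² = 0.5 × 7.104 × 0.36² = 0.46 mA.

Saturation; I_D = 0.460 mA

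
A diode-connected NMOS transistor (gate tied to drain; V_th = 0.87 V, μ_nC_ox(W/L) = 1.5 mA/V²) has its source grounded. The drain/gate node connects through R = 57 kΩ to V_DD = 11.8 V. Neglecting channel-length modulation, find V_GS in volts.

With gate tied to drain, V_GS = V_DS ≥ V_GS − V_th, so the device is in saturation.
KCL at the drain: ½ k_n (V_GS − V_th)² = (V_DD − V_GS)/R.
Let x = V_GS − 0.87. Then 42.8 x² + x − 10.93 = 0, giving x = 0.494 V (positive root), so V_GS = 1.36 V.
I_D = (V_DD − V_GS)/R = (11.8 − 1.36) / 57 = 0.183 mA.

V_GS = 1.36 V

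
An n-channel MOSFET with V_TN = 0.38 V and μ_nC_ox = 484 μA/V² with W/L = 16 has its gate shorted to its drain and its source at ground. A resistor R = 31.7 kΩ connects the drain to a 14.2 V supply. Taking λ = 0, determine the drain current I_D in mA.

With gate tied to drain, V_GS = V_DS ≥ V_GS − V_TN, so the device is in saturation.
k_n = μ_nC_ox · (W/L) = 7.744 mA/V².
KCL at the drain: ½ k_n (V_GS − V_TN)² = (V_DD − V_GS)/R.
Let x = V_GS − 0.38. Then 123 x² + x − 13.82 = 0, giving x = 0.332 V (positive root), so V_GS = 0.712 V.
I_D = (V_DD − V_GS)/R = (14.2 − 0.712) / 31.7 = 0.426 mA.

I_D = 0.426 mA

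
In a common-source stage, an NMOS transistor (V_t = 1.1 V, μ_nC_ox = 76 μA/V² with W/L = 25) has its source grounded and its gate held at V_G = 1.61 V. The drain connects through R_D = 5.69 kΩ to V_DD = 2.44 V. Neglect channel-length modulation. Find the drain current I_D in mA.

V_GS = V_G = 1.61 V, so V_ov = 1.61 − 1.1 = 0.51 V.
k_n = μ_nC_ox · (W/L) = 1.9 mA/V².
Assume saturation: I_D = ½ k_n V_ov² = 0.5 × 1.9 × 0.51² = 0.247 mA, giving V_DS = V_DD − I_D R_D = 2.44 − 0.247 × 5.69 = 1.03 V.
V_DS = 1.03 V ≥ V_ov = 0.51 V, confirming saturation.

I_D = 0.247 mA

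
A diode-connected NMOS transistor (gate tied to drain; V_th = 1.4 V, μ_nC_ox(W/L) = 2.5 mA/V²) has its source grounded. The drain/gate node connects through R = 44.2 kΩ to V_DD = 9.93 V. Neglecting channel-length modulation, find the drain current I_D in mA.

With gate tied to drain, V_GS = V_DS ≥ V_GS − V_th, so the device is in saturation.
KCL at the drain: ½ k_n (V_GS − V_th)² = (V_DD − V_GS)/R.
Let x = V_GS − 1.4. Then 55.2 x² + x − 8.53 = 0, giving x = 0.384 V (positive root), so V_GS = 1.78 V.
I_D = (V_DD − V_GS)/R = (9.93 − 1.78) / 44.2 = 0.184 mA.

I_D = 0.184 mA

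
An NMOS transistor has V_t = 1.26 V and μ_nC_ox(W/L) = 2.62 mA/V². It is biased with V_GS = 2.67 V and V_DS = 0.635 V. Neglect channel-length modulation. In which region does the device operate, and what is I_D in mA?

Triode; I_D = 1.82 mA

V_ov = V_GS − V_t = 2.67 − 1.26 = 1.41 V.
Since V_DS = 0.635 V < V_ov = 1.41 V, the device is in the triode region.
I_D = k_n [V_ov · V_DS − ½ V_DS²] = 2.62 × [1.41 × 0.635 − 0.5 × 0.635²] = 1.82 mA.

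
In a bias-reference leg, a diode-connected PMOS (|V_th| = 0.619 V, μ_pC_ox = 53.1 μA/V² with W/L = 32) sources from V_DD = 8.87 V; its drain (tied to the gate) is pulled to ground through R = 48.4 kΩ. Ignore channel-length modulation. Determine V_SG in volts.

With gate tied to drain, V_SG = V_SD ≥ V_SG − |V_th|, so the device is in saturation.
k_p = μ_pC_ox · (W/L) = 1.699 mA/V².
KCL at the drain: ½ k_p (V_SG − |V_th|)² = (V_DD − V_SG)/R.
Let x = V_SG − 0.619. Then 41.1 x² + x − 8.251 = 0, giving x = 0.436 V (positive root), so V_SG = 1.05 V.
I_D = (V_DD − V_SG)/R = (8.87 − 1.05) / 48.4 = 0.161 mA.

V_SG = 1.05 V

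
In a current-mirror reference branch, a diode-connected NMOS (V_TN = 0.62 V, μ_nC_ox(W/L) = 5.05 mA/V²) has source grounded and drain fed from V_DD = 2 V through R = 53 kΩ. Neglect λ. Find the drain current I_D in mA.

I_D = 0.0242 mA

With gate tied to drain, V_GS = V_DS ≥ V_GS − V_TN, so the device is in saturation.
KCL at the drain: ½ k_n (V_GS − V_TN)² = (V_DD − V_GS)/R.
Let x = V_GS − 0.62. Then 134 x² + x − 1.38 = 0, giving x = 0.0979 V (positive root), so V_GS = 0.718 V.
I_D = (V_DD − V_GS)/R = (2 − 0.718) / 53 = 0.0242 mA.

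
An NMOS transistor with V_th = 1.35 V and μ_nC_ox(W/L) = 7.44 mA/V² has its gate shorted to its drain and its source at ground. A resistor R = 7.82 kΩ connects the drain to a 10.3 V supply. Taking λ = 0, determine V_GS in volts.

With gate tied to drain, V_GS = V_DS ≥ V_GS − V_th, so the device is in saturation.
KCL at the drain: ½ k_n (V_GS − V_th)² = (V_DD − V_GS)/R.
Let x = V_GS − 1.35. Then 29.1 x² + x − 8.95 = 0, giving x = 0.538 V (positive root), so V_GS = 1.89 V.
I_D = (V_DD − V_GS)/R = (10.3 − 1.89) / 7.82 = 1.08 mA.

V_GS = 1.89 V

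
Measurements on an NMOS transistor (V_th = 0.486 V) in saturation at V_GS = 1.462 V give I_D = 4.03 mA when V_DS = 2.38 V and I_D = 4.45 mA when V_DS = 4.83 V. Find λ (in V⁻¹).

With V_GS fixed, I_D ∝ (1 + λ V_DS) in saturation, so I_D2/I_D1 = (1 + λ V_DS2)/(1 + λ V_DS1).
4.45/4.03 = 1.104 = (1 + 4.83 λ)/(1 + 2.38 λ).
Solving: λ (I_D1 V_DS2 − I_D2 V_DS1) = I_D2 − I_D1, so λ = (4.45 − 4.03) / (4.03 × 4.83 − 4.45 × 2.38) = 0.42 / 8.87 = 0.0473 V⁻¹.

λ = 0.0473 V⁻¹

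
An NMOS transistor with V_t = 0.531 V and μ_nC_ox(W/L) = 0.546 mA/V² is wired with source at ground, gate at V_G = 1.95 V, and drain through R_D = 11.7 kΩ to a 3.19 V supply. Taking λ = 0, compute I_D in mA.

V_GS = V_G = 1.95 V, so V_ov = 1.95 − 0.531 = 1.42 V.
Assume saturation: I_D = ½ k_n V_ov² = 0.5 × 0.546 × 1.42² = 0.55 mA, giving V_DS = V_DD − I_D R_D = 3.19 − 0.55 × 11.7 = -3.24 V.
But -3.24 V < V_ov = 1.42 V, so the device is actually in triode.
In triode I_D = k_n[V_ov V_DS − ½ V_DS²] and I_D = (V_DD − V_DS)/R_D. Equating: 3.19 V_DS² − 10.06 V_DS + 3.19 = 0, giving V_DS = 0.358 V (the root below V_ov).
I_D = (3.19 − 0.358) / 11.7 = 0.242 mA.

I_D = 0.242 mA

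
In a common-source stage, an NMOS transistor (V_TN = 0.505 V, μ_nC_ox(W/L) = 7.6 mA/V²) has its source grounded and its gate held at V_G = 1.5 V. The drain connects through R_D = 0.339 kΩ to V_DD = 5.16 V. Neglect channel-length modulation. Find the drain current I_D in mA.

I_D = 3.76 mA

V_GS = V_G = 1.5 V, so V_ov = 1.5 − 0.505 = 0.995 V.
Assume saturation: I_D = ½ k_n V_ov² = 0.5 × 7.6 × 0.995² = 3.76 mA, giving V_DS = V_DD − I_D R_D = 5.16 − 3.76 × 0.339 = 3.88 V.
V_DS = 3.88 V ≥ V_ov = 0.995 V, confirming saturation.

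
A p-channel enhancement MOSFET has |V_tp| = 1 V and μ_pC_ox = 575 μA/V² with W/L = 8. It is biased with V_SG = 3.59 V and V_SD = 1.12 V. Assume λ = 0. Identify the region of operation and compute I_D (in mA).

k_p = μ_pC_ox · (W/L) = 4.6 mA/V².
V_ov = V_SG − |V_tp| = 3.59 − 1 = 2.59 V.
Since V_SD = 1.12 V < V_ov = 2.59 V, the device is in the triode region.
I_D = k_p [V_ov · V_SD − ½ V_SD²] = 4.6 × [2.59 × 1.12 − 0.5 × 1.12²] = 10.5 mA.

Triode; I_D = 10.5 mA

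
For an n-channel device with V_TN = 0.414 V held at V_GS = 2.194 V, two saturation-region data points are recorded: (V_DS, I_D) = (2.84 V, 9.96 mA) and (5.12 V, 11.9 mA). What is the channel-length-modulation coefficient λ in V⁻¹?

λ = 0.113 V⁻¹

With V_GS fixed, I_D ∝ (1 + λ V_DS) in saturation, so I_D2/I_D1 = (1 + λ V_DS2)/(1 + λ V_DS1).
11.9/9.96 = 1.195 = (1 + 5.12 λ)/(1 + 2.84 λ).
Solving: λ (I_D1 V_DS2 − I_D2 V_DS1) = I_D2 − I_D1, so λ = (11.9 − 9.96) / (9.96 × 5.12 − 11.9 × 2.84) = 1.94 / 17.2 = 0.113 V⁻¹.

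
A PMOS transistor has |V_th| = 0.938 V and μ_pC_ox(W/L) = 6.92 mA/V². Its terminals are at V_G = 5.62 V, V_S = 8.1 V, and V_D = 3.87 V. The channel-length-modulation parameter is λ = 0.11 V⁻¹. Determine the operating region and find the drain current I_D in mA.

V_SG = V_S − V_G = 8.1 − 5.62 = 2.48 V; V_SD = V_S − V_D = 8.1 − 3.87 = 4.23 V.
V_ov = V_SG − |V_th| = 2.48 − 0.938 = 1.54 V.
Since V_SD = 4.23 V ≥ V_ov = 1.54 V, the device is in saturation.
I_D = ½ k_p V_ov² (1 + λ V_SD) = 0.5 × 6.92 × 1.54² × (1 + 0.11 × 4.23) = 12.1 mA.

Saturation; I_D = 12.1 mA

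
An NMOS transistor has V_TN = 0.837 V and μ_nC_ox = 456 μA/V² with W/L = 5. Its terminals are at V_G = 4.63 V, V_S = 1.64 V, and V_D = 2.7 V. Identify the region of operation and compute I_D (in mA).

V_GS = V_G − V_S = 4.63 − 1.64 = 2.99 V; V_DS = V_D − V_S = 2.7 − 1.64 = 1.06 V.
k_n = μ_nC_ox · (W/L) = 2.28 mA/V².
V_ov = V_GS − V_TN = 2.99 − 0.837 = 2.15 V.
Since V_DS = 1.06 V < V_ov = 2.15 V, the device is in the triode region.
I_D = k_n [V_ov · V_DS − ½ V_DS²] = 2.28 × [2.15 × 1.06 − 0.5 × 1.06²] = 3.92 mA.

Triode; I_D = 3.92 mA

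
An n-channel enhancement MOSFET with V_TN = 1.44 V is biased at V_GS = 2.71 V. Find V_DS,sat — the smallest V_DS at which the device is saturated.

V_DS,sat = 1.27 V

The boundary between triode and saturation is V_DS = V_GS − V_TN = V_ov.
V_ov = 2.71 − 1.44 = 1.27 V.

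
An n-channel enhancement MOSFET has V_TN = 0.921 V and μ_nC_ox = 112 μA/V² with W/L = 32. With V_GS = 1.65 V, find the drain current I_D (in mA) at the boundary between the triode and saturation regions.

I_D = 0.952 mA

At the boundary V_DS = V_ov = V_GS − V_TN = 1.65 − 0.921 = 0.729 V.
k_n = μ_nC_ox · (W/L) = 3.584 mA/V².
I_D = ½ k_n V_ov² = 0.5 × 3.584 × 0.729² = 0.952 mA.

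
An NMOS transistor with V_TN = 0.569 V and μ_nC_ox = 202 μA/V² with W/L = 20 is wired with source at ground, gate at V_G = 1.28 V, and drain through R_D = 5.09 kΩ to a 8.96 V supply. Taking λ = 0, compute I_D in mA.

I_D = 1.02 mA

V_GS = V_G = 1.28 V, so V_ov = 1.28 − 0.569 = 0.711 V.
k_n = μ_nC_ox · (W/L) = 4.04 mA/V².
Assume saturation: I_D = ½ k_n V_ov² = 0.5 × 4.04 × 0.711² = 1.02 mA, giving V_DS = V_DD − I_D R_D = 8.96 − 1.02 × 5.09 = 3.76 V.
V_DS = 3.76 V ≥ V_ov = 0.711 V, confirming saturation.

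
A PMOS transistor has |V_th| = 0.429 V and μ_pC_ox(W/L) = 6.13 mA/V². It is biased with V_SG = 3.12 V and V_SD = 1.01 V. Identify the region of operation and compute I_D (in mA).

V_ov = V_SG − |V_th| = 3.12 − 0.429 = 2.69 V.
Since V_SD = 1.01 V < V_ov = 2.69 V, the device is in the triode region.
I_D = k_p [V_ov · V_SD − ½ V_SD²] = 6.13 × [2.69 × 1.01 − 0.5 × 1.01²] = 13.5 mA.

Triode; I_D = 13.5 mA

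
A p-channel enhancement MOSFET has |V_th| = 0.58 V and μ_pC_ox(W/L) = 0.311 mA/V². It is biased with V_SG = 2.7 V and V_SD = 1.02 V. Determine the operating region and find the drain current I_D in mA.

Triode; I_D = 0.511 mA

V_ov = V_SG − |V_th| = 2.7 − 0.58 = 2.12 V.
Since V_SD = 1.02 V < V_ov = 2.12 V, the device is in the triode region.
I_D = k_p [V_ov · V_SD − ½ V_SD²] = 0.311 × [2.12 × 1.02 − 0.5 × 1.02²] = 0.511 mA.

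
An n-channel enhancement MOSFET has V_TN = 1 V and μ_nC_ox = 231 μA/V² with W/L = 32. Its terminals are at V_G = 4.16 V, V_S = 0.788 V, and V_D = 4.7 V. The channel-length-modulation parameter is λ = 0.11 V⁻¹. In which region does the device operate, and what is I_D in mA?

Saturation; I_D = 29.7 mA

V_GS = V_G − V_S = 4.16 − 0.788 = 3.37 V; V_DS = V_D − V_S = 4.7 − 0.788 = 3.91 V.
k_n = μ_nC_ox · (W/L) = 7.392 mA/V².
V_ov = V_GS − V_TN = 3.37 − 1 = 2.37 V.
Since V_DS = 3.91 V ≥ V_ov = 2.37 V, the device is in saturation.
I_D = ½ k_n V_ov² (1 + λ V_DS) = 0.5 × 7.392 × 2.37² × (1 + 0.11 × 3.91) = 29.7 mA.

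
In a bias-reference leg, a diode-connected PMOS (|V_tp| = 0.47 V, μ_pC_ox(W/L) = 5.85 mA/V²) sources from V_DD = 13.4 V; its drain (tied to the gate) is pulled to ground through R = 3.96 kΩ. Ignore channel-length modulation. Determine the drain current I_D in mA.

With gate tied to drain, V_SG = V_SD ≥ V_SG − |V_tp|, so the device is in saturation.
KCL at the drain: ½ k_p (V_SG − |V_tp|)² = (V_DD − V_SG)/R.
Let x = V_SG − 0.47. Then 11.6 x² + x − 12.93 = 0, giving x = 1.01 V (positive root), so V_SG = 1.48 V.
I_D = (V_DD − V_SG)/R = (13.4 − 1.48) / 3.96 = 3.01 mA.

I_D = 3.01 mA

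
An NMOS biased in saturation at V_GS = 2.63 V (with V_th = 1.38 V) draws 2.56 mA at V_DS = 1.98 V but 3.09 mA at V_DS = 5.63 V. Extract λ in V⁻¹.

With V_GS fixed, I_D ∝ (1 + λ V_DS) in saturation, so I_D2/I_D1 = (1 + λ V_DS2)/(1 + λ V_DS1).
3.09/2.56 = 1.207 = (1 + 5.63 λ)/(1 + 1.98 λ).
Solving: λ (I_D1 V_DS2 − I_D2 V_DS1) = I_D2 − I_D1, so λ = (3.09 − 2.56) / (2.56 × 5.63 − 3.09 × 1.98) = 0.53 / 8.29 = 0.0639 V⁻¹.

λ = 0.0639 V⁻¹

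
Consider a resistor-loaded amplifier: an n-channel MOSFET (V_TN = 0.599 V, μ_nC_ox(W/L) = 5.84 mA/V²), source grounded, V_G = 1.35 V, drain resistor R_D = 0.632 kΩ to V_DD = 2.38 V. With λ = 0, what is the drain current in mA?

I_D = 1.65 mA

V_GS = V_G = 1.35 V, so V_ov = 1.35 − 0.599 = 0.751 V.
Assume saturation: I_D = ½ k_n V_ov² = 0.5 × 5.84 × 0.751² = 1.65 mA, giving V_DS = V_DD − I_D R_D = 2.38 − 1.65 × 0.632 = 1.34 V.
V_DS = 1.34 V ≥ V_ov = 0.751 V, confirming saturation.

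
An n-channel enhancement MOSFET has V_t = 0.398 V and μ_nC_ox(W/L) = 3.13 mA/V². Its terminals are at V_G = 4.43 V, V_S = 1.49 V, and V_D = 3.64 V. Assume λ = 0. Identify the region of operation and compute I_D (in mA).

Triode; I_D = 9.87 mA

V_GS = V_G − V_S = 4.43 − 1.49 = 2.94 V; V_DS = V_D − V_S = 3.64 − 1.49 = 2.15 V.
V_ov = V_GS − V_t = 2.94 − 0.398 = 2.54 V.
Since V_DS = 2.15 V < V_ov = 2.54 V, the device is in the triode region.
I_D = k_n [V_ov · V_DS − ½ V_DS²] = 3.13 × [2.54 × 2.15 − 0.5 × 2.15²] = 9.87 mA.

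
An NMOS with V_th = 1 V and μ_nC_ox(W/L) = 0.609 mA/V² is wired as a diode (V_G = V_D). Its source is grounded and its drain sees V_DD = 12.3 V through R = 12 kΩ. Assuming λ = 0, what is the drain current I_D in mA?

With gate tied to drain, V_GS = V_DS ≥ V_GS − V_th, so the device is in saturation.
KCL at the drain: ½ k_n (V_GS − V_th)² = (V_DD − V_GS)/R.
Let x = V_GS − 1. Then 3.65 x² + x − 11.3 = 0, giving x = 1.63 V (positive root), so V_GS = 2.63 V.
I_D = (V_DD − V_GS)/R = (12.3 − 2.63) / 12 = 0.806 mA.

I_D = 0.806 mA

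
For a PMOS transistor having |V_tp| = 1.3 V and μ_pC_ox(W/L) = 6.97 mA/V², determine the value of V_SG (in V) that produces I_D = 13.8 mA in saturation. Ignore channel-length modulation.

V_SG = 3.29 V

In saturation I_D = ½ k_p (V_SG − |V_tp|)², so V_SG − |V_tp| = √(2 I_D / k_p) = √(2 × 13.8 / 6.97) = 1.99 V.
V_SG = 1.3 + 1.99 = 3.29 V.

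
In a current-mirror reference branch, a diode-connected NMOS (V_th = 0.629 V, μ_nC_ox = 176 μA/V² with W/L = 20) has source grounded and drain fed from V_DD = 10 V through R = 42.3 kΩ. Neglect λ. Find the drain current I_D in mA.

With gate tied to drain, V_GS = V_DS ≥ V_GS − V_th, so the device is in saturation.
k_n = μ_nC_ox · (W/L) = 3.52 mA/V².
KCL at the drain: ½ k_n (V_GS − V_th)² = (V_DD − V_GS)/R.
Let x = V_GS − 0.629. Then 74.4 x² + x − 9.371 = 0, giving x = 0.348 V (positive root), so V_GS = 0.977 V.
I_D = (V_DD − V_GS)/R = (10 − 0.977) / 42.3 = 0.213 mA.

I_D = 0.213 mA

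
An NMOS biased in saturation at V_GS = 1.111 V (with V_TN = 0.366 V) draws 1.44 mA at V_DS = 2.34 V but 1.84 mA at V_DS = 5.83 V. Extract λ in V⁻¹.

λ = 0.0978 V⁻¹

With V_GS fixed, I_D ∝ (1 + λ V_DS) in saturation, so I_D2/I_D1 = (1 + λ V_DS2)/(1 + λ V_DS1).
1.84/1.44 = 1.278 = (1 + 5.83 λ)/(1 + 2.34 λ).
Solving: λ (I_D1 V_DS2 − I_D2 V_DS1) = I_D2 − I_D1, so λ = (1.84 − 1.44) / (1.44 × 5.83 − 1.84 × 2.34) = 0.4 / 4.09 = 0.0978 V⁻¹.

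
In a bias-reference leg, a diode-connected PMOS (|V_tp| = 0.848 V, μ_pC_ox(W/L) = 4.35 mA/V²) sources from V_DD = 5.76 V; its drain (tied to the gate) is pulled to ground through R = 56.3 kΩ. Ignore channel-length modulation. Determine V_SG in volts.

With gate tied to drain, V_SG = V_SD ≥ V_SG − |V_tp|, so the device is in saturation.
KCL at the drain: ½ k_p (V_SG − |V_tp|)² = (V_DD − V_SG)/R.
Let x = V_SG − 0.848. Then 122 x² + x − 4.912 = 0, giving x = 0.196 V (positive root), so V_SG = 1.04 V.
I_D = (V_DD − V_SG)/R = (5.76 − 1.04) / 56.3 = 0.0838 mA.

V_SG = 1.04 V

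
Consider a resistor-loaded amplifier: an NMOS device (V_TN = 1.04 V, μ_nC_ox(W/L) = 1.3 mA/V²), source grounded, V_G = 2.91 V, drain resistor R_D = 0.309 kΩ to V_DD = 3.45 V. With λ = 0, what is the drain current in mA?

I_D = 2.27 mA

V_GS = V_G = 2.91 V, so V_ov = 2.91 − 1.04 = 1.87 V.
Assume saturation: I_D = ½ k_n V_ov² = 0.5 × 1.3 × 1.87² = 2.27 mA, giving V_DS = V_DD − I_D R_D = 3.45 − 2.27 × 0.309 = 2.75 V.
V_DS = 2.75 V ≥ V_ov = 1.87 V, confirming saturation.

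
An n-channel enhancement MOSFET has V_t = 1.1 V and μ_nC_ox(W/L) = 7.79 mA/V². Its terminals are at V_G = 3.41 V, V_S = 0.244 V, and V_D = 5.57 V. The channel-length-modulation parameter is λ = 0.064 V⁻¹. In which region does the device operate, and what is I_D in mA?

V_GS = V_G − V_S = 3.41 − 0.244 = 3.17 V; V_DS = V_D − V_S = 5.57 − 0.244 = 5.33 V.
V_ov = V_GS − V_t = 3.17 − 1.1 = 2.07 V.
Since V_DS = 5.33 V ≥ V_ov = 2.07 V, the device is in saturation.
I_D = ½ k_n V_ov² (1 + λ V_DS) = 0.5 × 7.79 × 2.07² × (1 + 0.064 × 5.33) = 22.3 mA.

Saturation; I_D = 22.3 mA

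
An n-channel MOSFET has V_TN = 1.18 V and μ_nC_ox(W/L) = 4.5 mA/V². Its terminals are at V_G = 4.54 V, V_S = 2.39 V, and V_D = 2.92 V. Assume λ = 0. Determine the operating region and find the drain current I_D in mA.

Triode; I_D = 1.68 mA

V_GS = V_G − V_S = 4.54 − 2.39 = 2.15 V; V_DS = V_D − V_S = 2.92 − 2.39 = 0.53 V.
V_ov = V_GS − V_TN = 2.15 − 1.18 = 0.97 V.
Since V_DS = 0.53 V < V_ov = 0.97 V, the device is in the triode region.
I_D = k_n [V_ov · V_DS − ½ V_DS²] = 4.5 × [0.97 × 0.53 − 0.5 × 0.53²] = 1.68 mA.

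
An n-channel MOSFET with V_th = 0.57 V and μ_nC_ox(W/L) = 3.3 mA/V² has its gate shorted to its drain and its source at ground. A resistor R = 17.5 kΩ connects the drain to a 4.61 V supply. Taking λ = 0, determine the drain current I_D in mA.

With gate tied to drain, V_GS = V_DS ≥ V_GS − V_th, so the device is in saturation.
KCL at the drain: ½ k_n (V_GS − V_th)² = (V_DD − V_GS)/R.
Let x = V_GS − 0.57. Then 28.9 x² + x − 4.04 = 0, giving x = 0.357 V (positive root), so V_GS = 0.927 V.
I_D = (V_DD − V_GS)/R = (4.61 − 0.927) / 17.5 = 0.21 mA.

I_D = 0.210 mA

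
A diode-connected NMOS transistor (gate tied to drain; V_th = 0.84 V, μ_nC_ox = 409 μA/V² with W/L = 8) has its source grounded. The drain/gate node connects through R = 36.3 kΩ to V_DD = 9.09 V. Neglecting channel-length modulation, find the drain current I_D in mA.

I_D = 0.217 mA

With gate tied to drain, V_GS = V_DS ≥ V_GS − V_th, so the device is in saturation.
k_n = μ_nC_ox · (W/L) = 3.272 mA/V².
KCL at the drain: ½ k_n (V_GS − V_th)² = (V_DD − V_GS)/R.
Let x = V_GS − 0.84. Then 59.4 x² + x − 8.25 = 0, giving x = 0.364 V (positive root), so V_GS = 1.2 V.
I_D = (V_DD − V_GS)/R = (9.09 − 1.2) / 36.3 = 0.217 mA.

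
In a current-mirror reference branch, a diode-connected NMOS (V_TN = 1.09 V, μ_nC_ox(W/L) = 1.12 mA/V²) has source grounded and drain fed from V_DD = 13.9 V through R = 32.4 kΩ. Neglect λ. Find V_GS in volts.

V_GS = 1.90 V

With gate tied to drain, V_GS = V_DS ≥ V_GS − V_TN, so the device is in saturation.
KCL at the drain: ½ k_n (V_GS − V_TN)² = (V_DD − V_GS)/R.
Let x = V_GS − 1.09. Then 18.1 x² + x − 12.81 = 0, giving x = 0.813 V (positive root), so V_GS = 1.9 V.
I_D = (V_DD − V_GS)/R = (13.9 − 1.9) / 32.4 = 0.37 mA.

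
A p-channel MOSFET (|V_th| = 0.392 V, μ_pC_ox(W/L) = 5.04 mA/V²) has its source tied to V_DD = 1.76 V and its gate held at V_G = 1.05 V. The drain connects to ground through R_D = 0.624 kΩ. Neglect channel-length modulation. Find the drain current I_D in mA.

I_D = 0.255 mA

V_SG = V_DD − V_G = 1.76 − 1.05 = 0.71 V, so V_ov = 0.71 − 0.392 = 0.318 V.
Assume saturation: I_D = ½ k_p V_ov² = 0.5 × 5.04 × 0.318² = 0.255 mA, giving V_SD = V_DD − I_D R_D = 1.76 − 0.255 × 0.624 = 1.6 V.
V_SD = 1.6 V ≥ V_ov = 0.318 V, confirming saturation.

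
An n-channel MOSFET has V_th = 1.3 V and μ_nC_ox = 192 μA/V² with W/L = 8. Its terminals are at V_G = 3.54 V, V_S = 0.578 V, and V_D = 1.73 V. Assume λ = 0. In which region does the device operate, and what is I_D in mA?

Triode; I_D = 1.92 mA

V_GS = V_G − V_S = 3.54 − 0.578 = 2.96 V; V_DS = V_D − V_S = 1.73 − 0.578 = 1.15 V.
k_n = μ_nC_ox · (W/L) = 1.536 mA/V².
V_ov = V_GS − V_th = 2.96 − 1.3 = 1.66 V.
Since V_DS = 1.15 V < V_ov = 1.66 V, the device is in the triode region.
I_D = k_n [V_ov · V_DS − ½ V_DS²] = 1.536 × [1.66 × 1.15 − 0.5 × 1.15²] = 1.92 mA.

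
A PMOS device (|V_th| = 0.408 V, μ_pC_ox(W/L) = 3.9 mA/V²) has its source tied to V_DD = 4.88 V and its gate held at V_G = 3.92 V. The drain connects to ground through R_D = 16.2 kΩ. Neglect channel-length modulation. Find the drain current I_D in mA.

V_SG = V_DD − V_G = 4.88 − 3.92 = 0.96 V, so V_ov = 0.96 − 0.408 = 0.552 V.
Assume saturation: I_D = ½ k_p V_ov² = 0.5 × 3.9 × 0.552² = 0.594 mA, giving V_SD = V_DD − I_D R_D = 4.88 − 0.594 × 16.2 = -4.75 V.
But -4.75 V < V_ov = 0.552 V, so the device is actually in triode.
In triode I_D = k_p[V_ov V_SD − ½ V_SD²] and I_D = (V_DD − V_SD)/R_D. Equating: 31.6 V_SD² − 35.88 V_SD + 4.88 = 0, giving V_SD = 0.158 V (the root below V_ov).
I_D = (4.88 − 0.158) / 16.2 = 0.291 mA.

I_D = 0.291 mA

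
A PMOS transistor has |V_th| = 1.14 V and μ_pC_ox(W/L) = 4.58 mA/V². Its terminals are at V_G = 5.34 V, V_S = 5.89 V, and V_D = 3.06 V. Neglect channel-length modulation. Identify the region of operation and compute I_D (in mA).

V_SG = V_S − V_G = 5.89 − 5.34 = 0.55 V; V_SD = V_S − V_D = 5.89 − 3.06 = 2.83 V.
V_SG = 0.55 V < |V_th| = 1.14 V, so the transistor is in cutoff.

Cutoff; I_D = 0 mA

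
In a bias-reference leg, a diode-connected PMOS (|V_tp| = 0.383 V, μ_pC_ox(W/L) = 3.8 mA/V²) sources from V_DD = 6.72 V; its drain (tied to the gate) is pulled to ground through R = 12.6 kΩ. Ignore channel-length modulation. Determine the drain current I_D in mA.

With gate tied to drain, V_SG = V_SD ≥ V_SG − |V_tp|, so the device is in saturation.
KCL at the drain: ½ k_p (V_SG − |V_tp|)² = (V_DD − V_SG)/R.
Let x = V_SG − 0.383. Then 23.9 x² + x − 6.337 = 0, giving x = 0.494 V (positive root), so V_SG = 0.877 V.
I_D = (V_DD − V_SG)/R = (6.72 − 0.877) / 12.6 = 0.464 mA.

I_D = 0.464 mA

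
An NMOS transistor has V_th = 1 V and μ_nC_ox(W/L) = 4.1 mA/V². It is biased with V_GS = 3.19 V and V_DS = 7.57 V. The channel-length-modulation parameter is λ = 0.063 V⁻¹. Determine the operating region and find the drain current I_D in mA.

Saturation; I_D = 14.5 mA

V_ov = V_GS − V_th = 3.19 − 1 = 2.19 V.
Since V_DS = 7.57 V ≥ V_ov = 2.19 V, the device is in saturation.
I_D = ½ k_n V_ov² (1 + λ V_DS) = 0.5 × 4.1 × 2.19² × (1 + 0.063 × 7.57) = 14.5 mA.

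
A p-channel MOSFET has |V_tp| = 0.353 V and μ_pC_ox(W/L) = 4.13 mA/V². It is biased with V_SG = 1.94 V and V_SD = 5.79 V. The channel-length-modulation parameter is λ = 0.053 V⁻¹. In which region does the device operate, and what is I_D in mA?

V_ov = V_SG − |V_tp| = 1.94 − 0.353 = 1.59 V.
Since V_SD = 5.79 V ≥ V_ov = 1.59 V, the device is in saturation.
I_D = ½ k_p V_ov² (1 + λ V_SD) = 0.5 × 4.13 × 1.59² × (1 + 0.053 × 5.79) = 6.8 mA.

Saturation; I_D = 6.80 mA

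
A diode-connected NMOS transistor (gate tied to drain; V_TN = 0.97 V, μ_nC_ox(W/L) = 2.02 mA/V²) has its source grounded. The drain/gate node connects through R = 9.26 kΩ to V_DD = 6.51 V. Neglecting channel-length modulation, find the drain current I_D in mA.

With gate tied to drain, V_GS = V_DS ≥ V_GS − V_TN, so the device is in saturation.
KCL at the drain: ½ k_n (V_GS − V_TN)² = (V_DD − V_GS)/R.
Let x = V_GS − 0.97. Then 9.35 x² + x − 5.54 = 0, giving x = 0.718 V (positive root), so V_GS = 1.69 V.
I_D = (V_DD − V_GS)/R = (6.51 − 1.69) / 9.26 = 0.521 mA.

I_D = 0.521 mA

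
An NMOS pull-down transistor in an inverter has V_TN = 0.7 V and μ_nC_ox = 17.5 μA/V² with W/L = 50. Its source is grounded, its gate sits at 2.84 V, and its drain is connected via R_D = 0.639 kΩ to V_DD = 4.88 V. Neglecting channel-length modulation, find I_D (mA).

V_GS = V_G = 2.84 V, so V_ov = 2.84 − 0.7 = 2.14 V.
k_n = μ_nC_ox · (W/L) = 0.875 mA/V².
Assume saturation: I_D = ½ k_n V_ov² = 0.5 × 0.875 × 2.14² = 2 mA, giving V_DS = V_DD − I_D R_D = 4.88 − 2 × 0.639 = 3.6 V.
V_DS = 3.6 V ≥ V_ov = 2.14 V, confirming saturation.

I_D = 2.00 mA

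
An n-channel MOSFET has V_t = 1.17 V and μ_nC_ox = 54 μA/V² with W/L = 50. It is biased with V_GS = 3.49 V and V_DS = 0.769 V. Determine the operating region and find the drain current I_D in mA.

k_n = μ_nC_ox · (W/L) = 2.7 mA/V².
V_ov = V_GS − V_t = 3.49 − 1.17 = 2.32 V.
Since V_DS = 0.769 V < V_ov = 2.32 V, the device is in the triode region.
I_D = k_n [V_ov · V_DS − ½ V_DS²] = 2.7 × [2.32 × 0.769 − 0.5 × 0.769²] = 4.02 mA.

Triode; I_D = 4.02 mA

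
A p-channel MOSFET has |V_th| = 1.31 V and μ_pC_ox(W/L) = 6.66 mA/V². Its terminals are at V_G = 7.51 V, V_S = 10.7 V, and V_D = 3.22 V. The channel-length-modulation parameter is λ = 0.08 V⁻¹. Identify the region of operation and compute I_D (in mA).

V_SG = V_S − V_G = 10.7 − 7.51 = 3.19 V; V_SD = V_S − V_D = 10.7 − 3.22 = 7.48 V.
V_ov = V_SG − |V_th| = 3.19 − 1.31 = 1.88 V.
Since V_SD = 7.48 V ≥ V_ov = 1.88 V, the device is in saturation.
I_D = ½ k_p V_ov² (1 + λ V_SD) = 0.5 × 6.66 × 1.88² × (1 + 0.08 × 7.48) = 18.8 mA.

Saturation; I_D = 18.8 mA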